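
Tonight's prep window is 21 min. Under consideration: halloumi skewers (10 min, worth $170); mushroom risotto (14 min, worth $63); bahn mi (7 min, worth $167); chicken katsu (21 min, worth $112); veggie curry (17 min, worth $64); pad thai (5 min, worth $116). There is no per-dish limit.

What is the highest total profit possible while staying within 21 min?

501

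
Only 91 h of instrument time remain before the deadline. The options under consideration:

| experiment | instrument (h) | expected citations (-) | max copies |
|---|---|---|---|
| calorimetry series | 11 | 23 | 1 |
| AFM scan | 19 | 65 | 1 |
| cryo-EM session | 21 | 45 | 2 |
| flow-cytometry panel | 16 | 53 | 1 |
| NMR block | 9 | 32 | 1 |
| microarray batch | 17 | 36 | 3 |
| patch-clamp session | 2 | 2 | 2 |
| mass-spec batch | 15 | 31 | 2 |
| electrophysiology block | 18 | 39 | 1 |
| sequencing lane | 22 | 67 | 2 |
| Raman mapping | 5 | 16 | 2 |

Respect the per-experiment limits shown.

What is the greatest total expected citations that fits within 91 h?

286

Greedy by ratio would take calorimetry series + AFM scan + flow-cytometry panel + NMR block + 2×patch-clamp session + sequencing lane + 2×Raman mapping: 91 h used, total 276.
The 22 h tied up in calorimetry series and NMR block and patch-clamp session is better spent on sequencing lane — total rises to 286 (91 h).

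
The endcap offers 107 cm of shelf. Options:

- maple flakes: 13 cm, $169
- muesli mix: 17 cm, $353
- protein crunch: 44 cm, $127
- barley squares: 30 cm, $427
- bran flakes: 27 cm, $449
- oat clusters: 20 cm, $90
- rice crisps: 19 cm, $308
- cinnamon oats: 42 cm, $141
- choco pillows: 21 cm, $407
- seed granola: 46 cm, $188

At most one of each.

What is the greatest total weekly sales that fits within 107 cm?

Density check — muesli mix 20.76, choco pillows 19.38, bran flakes 16.63, rice crisps 16.21 are the best per cm.
Taking the top-ratio products first gives maple flakes + muesli mix + bran flakes + rice crisps + choco pillows for 1686 (97 cm).
Replace choco pillows with barley squares: the trade gains 20 net, giving 1706 at 106 cm.
The closest alternative, maple flakes + muesli mix + bran flakes + rice crisps + choco pillows, reaches only 1686.

1706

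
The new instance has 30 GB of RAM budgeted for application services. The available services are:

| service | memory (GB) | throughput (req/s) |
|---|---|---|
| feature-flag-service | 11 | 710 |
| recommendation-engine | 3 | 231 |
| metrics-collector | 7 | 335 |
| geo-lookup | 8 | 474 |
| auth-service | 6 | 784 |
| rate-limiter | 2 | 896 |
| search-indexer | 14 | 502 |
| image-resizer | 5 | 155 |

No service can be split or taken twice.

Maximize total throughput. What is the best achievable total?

3095

The ratio ordering already packs tightly: feature-flag-service + recommendation-engine + geo-lookup + auth-service + rate-limiter, 30 GB, 3095.
The closest alternative, feature-flag-service + recommendation-engine + metrics-collector + auth-service + rate-limiter, reaches only 2956.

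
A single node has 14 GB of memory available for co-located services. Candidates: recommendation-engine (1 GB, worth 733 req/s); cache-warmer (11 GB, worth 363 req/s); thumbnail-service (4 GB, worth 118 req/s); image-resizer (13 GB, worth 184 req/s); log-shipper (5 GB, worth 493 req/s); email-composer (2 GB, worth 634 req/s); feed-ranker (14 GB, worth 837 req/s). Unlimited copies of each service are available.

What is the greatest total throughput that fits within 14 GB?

The ratio ordering already packs tightly: 14×recommendation-engine, 14 GB, 10262.
No other feasible combination exceeds 10262.

10262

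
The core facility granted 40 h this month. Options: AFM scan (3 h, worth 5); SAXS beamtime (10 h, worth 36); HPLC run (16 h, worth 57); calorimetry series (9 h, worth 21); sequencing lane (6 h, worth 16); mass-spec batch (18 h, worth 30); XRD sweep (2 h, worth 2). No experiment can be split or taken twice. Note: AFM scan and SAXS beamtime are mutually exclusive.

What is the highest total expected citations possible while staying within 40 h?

Best packing: SAXS beamtime + HPLC run + calorimetry series + XRD sweep — 37 h, 116 total.
No other feasible combination exceeds 116.

116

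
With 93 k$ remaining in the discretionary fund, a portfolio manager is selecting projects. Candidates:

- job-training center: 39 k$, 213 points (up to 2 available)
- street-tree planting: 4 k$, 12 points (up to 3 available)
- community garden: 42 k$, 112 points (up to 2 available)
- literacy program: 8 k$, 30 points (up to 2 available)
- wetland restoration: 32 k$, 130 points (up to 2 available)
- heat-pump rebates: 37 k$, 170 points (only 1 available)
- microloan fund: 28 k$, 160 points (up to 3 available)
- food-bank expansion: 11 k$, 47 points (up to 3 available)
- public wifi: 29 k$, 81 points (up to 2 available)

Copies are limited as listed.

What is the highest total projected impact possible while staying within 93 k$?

510

Taking literacy program + 3×microloan fund: 92 k$ used, 510 in projected impact.
Nothing else within 93 k$ beats 510.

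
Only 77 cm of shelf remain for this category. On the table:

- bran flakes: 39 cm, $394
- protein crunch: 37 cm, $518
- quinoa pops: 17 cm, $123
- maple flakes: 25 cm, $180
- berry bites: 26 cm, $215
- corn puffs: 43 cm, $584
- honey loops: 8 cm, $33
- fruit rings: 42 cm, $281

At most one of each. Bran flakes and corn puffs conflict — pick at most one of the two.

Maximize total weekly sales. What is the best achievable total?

912

Bran flakes + protein crunch uses 76 of the 77 cm and totals 912.
The spare 1 cm is too small for any remaining product, and no feasible exchange beats 912.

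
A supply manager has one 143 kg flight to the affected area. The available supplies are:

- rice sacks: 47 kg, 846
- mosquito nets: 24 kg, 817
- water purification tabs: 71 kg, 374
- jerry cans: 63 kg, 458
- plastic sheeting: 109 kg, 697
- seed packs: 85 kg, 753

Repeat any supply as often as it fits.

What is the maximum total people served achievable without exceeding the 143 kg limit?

4114

By people served per kg: mosquito nets 34.04, rice sacks 18.00, seed packs 8.86 lead.
Filling by ratio: 5×mosquito nets for 4085, with 23 kg left unused.
Dropping mosquito nets frees 24 kg; slotting in rice sacks (47 kg) lifts the total to 4114 at 143 kg.
Nothing else within 143 kg beats 4114.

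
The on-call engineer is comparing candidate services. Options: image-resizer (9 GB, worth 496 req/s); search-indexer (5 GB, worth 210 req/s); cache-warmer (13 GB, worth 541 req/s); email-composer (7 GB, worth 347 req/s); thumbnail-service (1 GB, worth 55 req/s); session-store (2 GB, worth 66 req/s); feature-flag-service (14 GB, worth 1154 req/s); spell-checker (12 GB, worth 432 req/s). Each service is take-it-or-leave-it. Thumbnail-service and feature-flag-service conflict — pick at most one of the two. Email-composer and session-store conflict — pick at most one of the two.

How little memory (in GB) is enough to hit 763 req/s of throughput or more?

Look for the lowest-memory combination reaching 763.
feature-flag-service reaches 1154 using 14 GB.
Below 14 GB the best achievable stays under 763.

14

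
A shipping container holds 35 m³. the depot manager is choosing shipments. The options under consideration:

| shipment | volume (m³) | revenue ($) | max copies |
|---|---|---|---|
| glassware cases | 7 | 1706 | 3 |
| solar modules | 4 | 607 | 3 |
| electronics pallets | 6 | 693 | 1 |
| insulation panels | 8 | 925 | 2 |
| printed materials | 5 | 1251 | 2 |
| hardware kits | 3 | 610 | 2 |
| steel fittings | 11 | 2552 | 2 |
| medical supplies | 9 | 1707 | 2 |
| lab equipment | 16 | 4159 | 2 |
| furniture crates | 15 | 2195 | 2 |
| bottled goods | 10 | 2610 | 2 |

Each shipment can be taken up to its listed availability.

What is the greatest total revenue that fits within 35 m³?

Density check — bottled goods 261.00, lab equipment 259.94, printed materials 250.20 are the best per m³.
The ratio heuristic lands on 2×printed materials + hardware kits + 2×bottled goods (8332) but leaves 2 m³ idle.
Dropping 2×printed materials and 2×bottled goods frees 30 m³; slotting in 2×lab equipment (32 m³) lifts the total to 8928 at 35 m³.
Every other selection either busts 35 m³ or exceeds an availability limit or fails to beat 8928.

8928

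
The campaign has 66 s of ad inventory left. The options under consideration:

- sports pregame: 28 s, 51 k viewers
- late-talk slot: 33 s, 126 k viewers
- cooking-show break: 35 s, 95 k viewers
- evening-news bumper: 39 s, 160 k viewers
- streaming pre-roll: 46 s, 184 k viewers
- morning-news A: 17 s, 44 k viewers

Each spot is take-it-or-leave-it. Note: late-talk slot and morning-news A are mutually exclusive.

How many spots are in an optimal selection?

2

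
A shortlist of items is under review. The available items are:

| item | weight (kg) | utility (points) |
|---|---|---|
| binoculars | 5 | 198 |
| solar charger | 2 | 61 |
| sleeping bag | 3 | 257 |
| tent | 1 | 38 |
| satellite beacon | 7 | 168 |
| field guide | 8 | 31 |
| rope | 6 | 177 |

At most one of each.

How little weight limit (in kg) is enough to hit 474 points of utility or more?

9

Need the lightest bundle worth ≥ 474.
Taking binoculars + sleeping bag + tent gives 493 (≥ 474) for 9 kg.
Below 9 kg the best achievable stays under 474.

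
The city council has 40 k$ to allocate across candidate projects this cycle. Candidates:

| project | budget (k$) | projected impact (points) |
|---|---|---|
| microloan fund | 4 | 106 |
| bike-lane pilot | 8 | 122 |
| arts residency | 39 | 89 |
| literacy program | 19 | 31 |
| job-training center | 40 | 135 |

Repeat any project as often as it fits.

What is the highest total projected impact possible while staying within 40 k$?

Best packing: 10×microloan fund — 40 k$, 1060 total.
Every other selection either busts 40 k$ or fails to beat 1060.

1060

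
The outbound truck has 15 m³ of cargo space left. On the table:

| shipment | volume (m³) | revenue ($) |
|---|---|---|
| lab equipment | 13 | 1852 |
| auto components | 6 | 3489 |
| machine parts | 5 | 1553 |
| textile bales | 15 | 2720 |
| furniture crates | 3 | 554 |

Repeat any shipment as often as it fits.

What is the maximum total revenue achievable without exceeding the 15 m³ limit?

7532

Taking 2×auto components + furniture crates: 15 m³ used, 7532 in revenue.
Nothing else within 15 m³ beats 7532.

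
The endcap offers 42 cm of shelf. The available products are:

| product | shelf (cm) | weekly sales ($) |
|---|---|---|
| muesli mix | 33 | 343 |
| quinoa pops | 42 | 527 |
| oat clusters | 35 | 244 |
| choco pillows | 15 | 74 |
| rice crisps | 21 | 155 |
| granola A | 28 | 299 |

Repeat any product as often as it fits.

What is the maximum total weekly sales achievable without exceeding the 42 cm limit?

By weekly sales per cm: quinoa pops 12.55, granola A 10.68, muesli mix 10.39 lead.
Taking quinoa pops: 42 cm used, 527 in weekly sales.
No other feasible combination exceeds 527.

527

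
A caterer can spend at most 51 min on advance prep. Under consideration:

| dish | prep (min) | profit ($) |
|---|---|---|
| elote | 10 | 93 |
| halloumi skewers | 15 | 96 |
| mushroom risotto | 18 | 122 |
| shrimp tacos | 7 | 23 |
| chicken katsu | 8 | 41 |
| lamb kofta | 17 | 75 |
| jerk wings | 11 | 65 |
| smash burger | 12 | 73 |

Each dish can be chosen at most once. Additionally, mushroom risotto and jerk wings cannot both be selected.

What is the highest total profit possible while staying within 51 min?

352

The ratio ordering already packs tightly: elote + halloumi skewers + mushroom risotto + chicken katsu, 51 min, 352.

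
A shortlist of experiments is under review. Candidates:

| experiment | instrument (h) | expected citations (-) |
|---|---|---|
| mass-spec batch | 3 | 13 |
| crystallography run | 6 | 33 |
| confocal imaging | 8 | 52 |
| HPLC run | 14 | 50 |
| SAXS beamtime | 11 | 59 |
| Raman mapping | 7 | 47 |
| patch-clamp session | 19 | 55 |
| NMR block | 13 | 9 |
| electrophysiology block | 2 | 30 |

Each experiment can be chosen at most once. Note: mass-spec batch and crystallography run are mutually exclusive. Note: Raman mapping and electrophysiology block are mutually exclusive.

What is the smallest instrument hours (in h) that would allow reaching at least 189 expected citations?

32

Need the lightest bundle worth ≥ 189.
crystallography run + confocal imaging + SAXS beamtime + Raman mapping: 191 expected citations at 32 h.
Below 32 h the best achievable stays under 189.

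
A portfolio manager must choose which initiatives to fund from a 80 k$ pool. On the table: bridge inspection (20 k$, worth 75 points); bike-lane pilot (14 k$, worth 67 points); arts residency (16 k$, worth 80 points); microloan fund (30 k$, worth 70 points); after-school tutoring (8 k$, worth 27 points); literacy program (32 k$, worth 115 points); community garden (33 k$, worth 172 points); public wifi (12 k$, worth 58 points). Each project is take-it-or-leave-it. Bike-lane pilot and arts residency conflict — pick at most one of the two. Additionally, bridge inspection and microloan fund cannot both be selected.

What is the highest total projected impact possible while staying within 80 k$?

372

Best packing: bridge inspection + bike-lane pilot + community garden + public wifi — 79 k$, 372 total.
No other feasible combination exceeds 372.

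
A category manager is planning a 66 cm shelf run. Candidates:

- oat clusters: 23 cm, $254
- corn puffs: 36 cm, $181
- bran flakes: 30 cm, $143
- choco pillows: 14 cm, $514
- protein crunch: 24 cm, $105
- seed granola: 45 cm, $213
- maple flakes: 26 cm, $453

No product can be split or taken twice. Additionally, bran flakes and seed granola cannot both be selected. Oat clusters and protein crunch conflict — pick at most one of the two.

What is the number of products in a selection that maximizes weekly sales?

Optimal total is 1221.
oat clusters + choco pillows + maple flakes hits 1221 at 63 cm.
Any selection reaching 1221 contains exactly 3 products.

3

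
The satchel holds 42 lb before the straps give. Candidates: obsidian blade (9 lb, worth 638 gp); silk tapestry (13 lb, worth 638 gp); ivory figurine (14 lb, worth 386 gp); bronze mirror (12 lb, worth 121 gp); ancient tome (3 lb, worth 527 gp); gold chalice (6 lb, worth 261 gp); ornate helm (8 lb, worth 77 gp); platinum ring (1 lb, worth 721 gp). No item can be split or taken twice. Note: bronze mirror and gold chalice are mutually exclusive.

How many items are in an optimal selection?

The maximum value within 42 lb is 2910.
For example obsidian blade + silk tapestry + ivory figurine + ancient tome + platinum ring achieves it, using 40 lb.
All optima have 5 items.

5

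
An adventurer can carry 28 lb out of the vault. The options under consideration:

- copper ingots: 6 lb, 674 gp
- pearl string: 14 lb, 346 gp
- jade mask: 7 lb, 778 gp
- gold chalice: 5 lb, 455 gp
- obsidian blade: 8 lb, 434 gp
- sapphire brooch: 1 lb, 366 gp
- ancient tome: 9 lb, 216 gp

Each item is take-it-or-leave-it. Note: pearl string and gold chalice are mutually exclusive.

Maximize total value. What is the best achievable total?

The ratio ordering already packs tightly: copper ingots + jade mask + gold chalice + obsidian blade + sapphire brooch, 27 lb, 2707.
Runner-up copper ingots + jade mask + gold chalice + sapphire brooch + ancient tome tops out at 2489.

2707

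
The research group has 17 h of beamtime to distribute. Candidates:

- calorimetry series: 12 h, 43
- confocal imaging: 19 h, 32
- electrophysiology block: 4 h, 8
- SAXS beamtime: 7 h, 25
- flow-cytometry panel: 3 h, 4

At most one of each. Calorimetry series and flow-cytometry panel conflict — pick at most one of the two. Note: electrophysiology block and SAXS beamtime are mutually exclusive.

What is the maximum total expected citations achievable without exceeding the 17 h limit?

51

Density check — calorimetry series 3.58, SAXS beamtime 3.57, electrophysiology block 2.00, confocal imaging 1.68 are the best per h.
The ratio ordering already packs tightly: calorimetry series + electrophysiology block, 16 h, 51.
Runner-up calorimetry series tops out at 43.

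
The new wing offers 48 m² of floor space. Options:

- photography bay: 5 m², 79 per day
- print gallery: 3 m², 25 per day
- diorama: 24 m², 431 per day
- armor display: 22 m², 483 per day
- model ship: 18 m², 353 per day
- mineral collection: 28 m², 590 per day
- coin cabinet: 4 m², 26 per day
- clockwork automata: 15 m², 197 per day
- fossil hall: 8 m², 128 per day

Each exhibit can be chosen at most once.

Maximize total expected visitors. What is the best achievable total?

The ratio ordering already packs tightly: armor display + model ship + fossil hall, 48 m², 964.
Runner-up model ship + mineral collection tops out at 943.

964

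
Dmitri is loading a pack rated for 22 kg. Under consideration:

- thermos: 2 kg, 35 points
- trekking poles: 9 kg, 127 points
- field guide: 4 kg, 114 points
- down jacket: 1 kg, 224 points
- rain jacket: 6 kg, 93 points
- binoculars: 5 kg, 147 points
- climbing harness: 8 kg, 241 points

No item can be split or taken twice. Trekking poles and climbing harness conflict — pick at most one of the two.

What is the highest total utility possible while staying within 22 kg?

761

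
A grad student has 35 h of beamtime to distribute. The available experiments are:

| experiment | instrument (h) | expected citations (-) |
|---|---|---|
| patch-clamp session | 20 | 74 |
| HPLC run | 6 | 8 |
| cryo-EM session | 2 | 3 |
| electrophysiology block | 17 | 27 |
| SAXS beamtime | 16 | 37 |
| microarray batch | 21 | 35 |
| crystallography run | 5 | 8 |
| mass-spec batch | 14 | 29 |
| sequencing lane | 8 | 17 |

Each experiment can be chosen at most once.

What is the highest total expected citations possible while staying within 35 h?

103

Greedy by ratio would take patch-clamp session + cryo-EM session + crystallography run + sequencing lane: 35 h used, total 102.
Dropping cryo-EM session and crystallography run and sequencing lane frees 15 h; slotting in mass-spec batch (14 h) lifts the total to 103 at 34 h.
No other feasible combination exceeds 103.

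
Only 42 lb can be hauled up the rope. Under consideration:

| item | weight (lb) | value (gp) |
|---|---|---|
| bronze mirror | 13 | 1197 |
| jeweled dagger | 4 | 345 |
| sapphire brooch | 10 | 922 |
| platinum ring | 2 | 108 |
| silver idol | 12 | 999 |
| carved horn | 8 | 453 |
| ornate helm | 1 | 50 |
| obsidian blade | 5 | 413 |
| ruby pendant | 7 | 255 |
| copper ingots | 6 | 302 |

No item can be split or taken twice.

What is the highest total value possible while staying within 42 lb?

3639

Taking the top-ratio items first gives bronze mirror + jeweled dagger + sapphire brooch + platinum ring + silver idol + ornate helm for 3621 (42 lb).
The 5 lb tied up in jeweled dagger and ornate helm is better spent on obsidian blade — total rises to 3639 (42 lb).
Nothing else within 42 lb beats 3639.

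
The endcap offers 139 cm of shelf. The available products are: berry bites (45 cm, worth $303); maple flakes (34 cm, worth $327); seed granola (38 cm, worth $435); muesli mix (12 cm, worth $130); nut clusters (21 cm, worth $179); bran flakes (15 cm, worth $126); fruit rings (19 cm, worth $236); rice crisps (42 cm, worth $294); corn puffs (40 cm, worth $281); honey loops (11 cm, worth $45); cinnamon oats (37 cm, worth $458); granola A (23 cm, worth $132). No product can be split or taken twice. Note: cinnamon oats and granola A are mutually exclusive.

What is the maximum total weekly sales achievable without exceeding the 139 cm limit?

Ranking by ratio (weekly sales/cm): fruit rings 12.42, cinnamon oats 12.38, seed granola 11.45, muesli mix 10.83.
Filling by ratio: seed granola + muesli mix + nut clusters + fruit rings + honey loops + cinnamon oats for 1483, with 1 cm left unused.
Dropping muesli mix and nut clusters frees 33 cm; slotting in maple flakes (34 cm) lifts the total to 1501 at 139 cm.

1501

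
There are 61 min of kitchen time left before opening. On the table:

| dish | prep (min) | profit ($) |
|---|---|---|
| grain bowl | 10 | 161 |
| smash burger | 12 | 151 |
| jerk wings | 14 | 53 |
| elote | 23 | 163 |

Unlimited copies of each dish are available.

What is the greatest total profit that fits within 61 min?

Ranking by ratio (profit/min): grain bowl 16.10, smash burger 12.58, elote 7.09, jerk wings 3.79.
6×grain bowl uses 60 of the 61 min and totals 966.
The spare 1 min is too small for any remaining dish, and no exchange beats 966.

966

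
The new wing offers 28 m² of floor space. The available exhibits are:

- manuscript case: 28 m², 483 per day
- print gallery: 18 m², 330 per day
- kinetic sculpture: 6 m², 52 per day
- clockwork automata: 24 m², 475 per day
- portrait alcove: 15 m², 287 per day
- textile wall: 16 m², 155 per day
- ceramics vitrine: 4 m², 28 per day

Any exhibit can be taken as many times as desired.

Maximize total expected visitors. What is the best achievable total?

503

Density check — clockwork automata 19.79, portrait alcove 19.13, print gallery 18.33, manuscript case 17.25 are the best per m².
The ratio ordering already packs tightly: clockwork automata + ceramics vitrine, 28 m², 503.
That's the maximum — no swap from here does better than 503.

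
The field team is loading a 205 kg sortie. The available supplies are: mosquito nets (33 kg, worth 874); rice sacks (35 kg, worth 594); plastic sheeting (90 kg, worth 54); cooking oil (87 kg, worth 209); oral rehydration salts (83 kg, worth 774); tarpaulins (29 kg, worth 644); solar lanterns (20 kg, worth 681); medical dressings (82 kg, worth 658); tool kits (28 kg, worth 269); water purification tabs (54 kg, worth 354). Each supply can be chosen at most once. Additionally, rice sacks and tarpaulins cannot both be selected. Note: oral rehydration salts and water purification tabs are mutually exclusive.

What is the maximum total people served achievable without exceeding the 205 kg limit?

3242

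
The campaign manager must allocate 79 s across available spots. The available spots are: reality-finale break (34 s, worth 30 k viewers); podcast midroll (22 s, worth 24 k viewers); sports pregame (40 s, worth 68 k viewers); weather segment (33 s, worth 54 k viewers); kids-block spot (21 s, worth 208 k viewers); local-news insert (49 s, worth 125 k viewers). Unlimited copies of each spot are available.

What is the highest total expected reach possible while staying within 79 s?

624

3×kids-block spot uses 63 of the 79 s and totals 624.
Nothing else within 79 s beats 624.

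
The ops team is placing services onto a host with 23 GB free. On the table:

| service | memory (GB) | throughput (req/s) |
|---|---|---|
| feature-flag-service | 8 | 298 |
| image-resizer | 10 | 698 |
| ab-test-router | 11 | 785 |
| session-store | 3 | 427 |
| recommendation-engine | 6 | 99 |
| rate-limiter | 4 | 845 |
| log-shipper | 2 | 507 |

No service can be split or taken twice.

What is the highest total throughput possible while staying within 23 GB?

2564

Density check — log-shipper 253.50, rate-limiter 211.25, session-store 142.33, ab-test-router 71.36 are the best per GB.
Taking ab-test-router + session-store + rate-limiter + log-shipper: 20 GB used, 2564 in throughput.
No other feasible combination exceeds 2564.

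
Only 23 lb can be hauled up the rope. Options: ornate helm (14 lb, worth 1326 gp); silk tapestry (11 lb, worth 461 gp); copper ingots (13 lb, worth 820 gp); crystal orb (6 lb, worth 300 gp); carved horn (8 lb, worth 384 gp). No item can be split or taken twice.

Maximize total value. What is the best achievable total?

Ranking by ratio (value/lb): ornate helm 94.71, copper ingots 63.08, crystal orb 50.00, carved horn 48.00.
Taking the top-ratio items first gives ornate helm + crystal orb for 1626 (20 lb).
Dropping crystal orb frees 6 lb; slotting in carved horn (8 lb) lifts the total to 1710 at 22 lb.
The closest alternative, ornate helm + crystal orb, reaches only 1626.

1710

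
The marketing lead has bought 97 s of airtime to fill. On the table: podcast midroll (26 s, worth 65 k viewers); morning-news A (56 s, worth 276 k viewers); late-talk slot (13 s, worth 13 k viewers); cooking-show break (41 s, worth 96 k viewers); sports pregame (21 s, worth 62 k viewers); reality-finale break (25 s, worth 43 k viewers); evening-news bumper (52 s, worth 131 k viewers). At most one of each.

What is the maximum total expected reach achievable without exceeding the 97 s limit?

372

Greedy by ratio would take morning-news A + late-talk slot + sports pregame: 90 s used, total 351.
Dropping late-talk slot and sports pregame frees 34 s; slotting in cooking-show break (41 s) lifts the total to 372 at 97 s.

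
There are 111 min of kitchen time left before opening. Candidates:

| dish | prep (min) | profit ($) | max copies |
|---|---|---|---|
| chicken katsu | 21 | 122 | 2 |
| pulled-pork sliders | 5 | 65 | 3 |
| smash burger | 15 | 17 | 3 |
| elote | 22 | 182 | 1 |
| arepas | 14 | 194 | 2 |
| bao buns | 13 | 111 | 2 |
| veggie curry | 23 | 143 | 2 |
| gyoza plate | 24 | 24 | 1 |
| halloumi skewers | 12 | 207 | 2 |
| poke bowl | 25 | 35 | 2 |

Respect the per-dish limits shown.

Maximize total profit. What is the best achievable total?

1336

Density check — halloumi skewers 17.25, arepas 13.86, pulled-pork sliders 13.00, bao buns 8.54 are the best per min.
The ratio heuristic lands on 3×pulled-pork sliders + smash burger + 2×arepas + 2×bao buns + 2×halloumi skewers (1236) but leaves 3 min idle.
Replace pulled-pork sliders and smash burger with elote: the trade gains 100 net, giving 1336 at 110 min.
That's the maximum — no swap from here does better than 1336.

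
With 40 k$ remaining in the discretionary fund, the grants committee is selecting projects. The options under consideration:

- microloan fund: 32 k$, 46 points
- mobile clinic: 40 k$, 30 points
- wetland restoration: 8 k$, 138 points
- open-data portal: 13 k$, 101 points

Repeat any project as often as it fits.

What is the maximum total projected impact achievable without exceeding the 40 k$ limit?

690

Best packing: 5×wetland restoration — 40 k$, 690 total.
Nothing else within 40 k$ beats 690.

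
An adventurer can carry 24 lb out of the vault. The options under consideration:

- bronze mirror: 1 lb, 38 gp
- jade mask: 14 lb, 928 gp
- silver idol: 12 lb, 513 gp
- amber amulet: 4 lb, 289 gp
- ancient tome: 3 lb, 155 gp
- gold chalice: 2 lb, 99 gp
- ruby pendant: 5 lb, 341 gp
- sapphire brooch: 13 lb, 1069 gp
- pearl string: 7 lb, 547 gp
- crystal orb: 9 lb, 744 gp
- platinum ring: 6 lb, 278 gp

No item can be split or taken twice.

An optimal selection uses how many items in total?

3

The maximum value within 24 lb is 1912.
gold chalice + sapphire brooch + crystal orb hits 1912 at 24 lb.
All optima have 3 items.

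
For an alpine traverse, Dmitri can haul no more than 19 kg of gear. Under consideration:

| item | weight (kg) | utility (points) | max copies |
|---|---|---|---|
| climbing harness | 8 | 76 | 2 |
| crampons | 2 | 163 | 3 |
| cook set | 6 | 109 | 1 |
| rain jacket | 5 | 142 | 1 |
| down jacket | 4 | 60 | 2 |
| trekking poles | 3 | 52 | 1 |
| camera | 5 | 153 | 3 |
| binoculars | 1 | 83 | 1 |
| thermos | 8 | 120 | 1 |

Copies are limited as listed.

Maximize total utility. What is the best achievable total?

Ranking by ratio (utility/kg): binoculars 83.00, crampons 81.50, camera 30.60.
Taking 3×crampons + 2×camera + binoculars: 17 kg used, 878 in utility.
Nothing else within 19 kg beats 878.

878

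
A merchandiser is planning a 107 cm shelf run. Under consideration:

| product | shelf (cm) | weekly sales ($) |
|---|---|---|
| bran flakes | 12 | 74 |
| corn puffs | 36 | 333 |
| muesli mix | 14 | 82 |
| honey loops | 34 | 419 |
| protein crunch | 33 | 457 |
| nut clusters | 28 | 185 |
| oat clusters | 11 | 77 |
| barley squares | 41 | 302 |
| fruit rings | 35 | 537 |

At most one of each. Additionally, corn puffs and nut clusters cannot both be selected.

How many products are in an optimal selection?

3

The maximum weekly sales within 107 cm is 1413.
honey loops + protein crunch + fruit rings hits 1413 at 102 cm.
All optima have 3 products.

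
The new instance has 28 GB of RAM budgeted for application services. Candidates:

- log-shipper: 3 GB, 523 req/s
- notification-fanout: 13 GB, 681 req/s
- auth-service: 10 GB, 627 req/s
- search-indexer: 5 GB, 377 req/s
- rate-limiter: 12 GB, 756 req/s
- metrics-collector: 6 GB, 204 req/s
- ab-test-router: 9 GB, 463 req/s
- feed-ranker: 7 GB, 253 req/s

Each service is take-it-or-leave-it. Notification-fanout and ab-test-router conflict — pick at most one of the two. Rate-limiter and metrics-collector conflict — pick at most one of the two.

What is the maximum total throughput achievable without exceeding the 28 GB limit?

Density check — log-shipper 174.33, search-indexer 75.40, rate-limiter 63.00, auth-service 62.70 are the best per GB.
The ratio heuristic lands on log-shipper + search-indexer + rate-limiter + feed-ranker (1909) but leaves 1 GB idle.
The 19 GB tied up in rate-limiter and feed-ranker is better spent on auth-service + ab-test-router — total rises to 1990 (27 GB).

1990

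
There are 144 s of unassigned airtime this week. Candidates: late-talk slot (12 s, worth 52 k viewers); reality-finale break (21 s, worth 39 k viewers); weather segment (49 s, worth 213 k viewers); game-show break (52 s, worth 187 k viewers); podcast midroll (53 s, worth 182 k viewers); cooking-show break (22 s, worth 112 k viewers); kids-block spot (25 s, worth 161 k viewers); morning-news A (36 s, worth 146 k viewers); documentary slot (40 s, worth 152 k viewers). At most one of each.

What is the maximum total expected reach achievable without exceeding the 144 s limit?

Late-talk slot + weather segment + cooking-show break + kids-block spot + morning-news A uses 144 of the 144 s and totals 684.
That's the maximum — no swap from here does better than 684.

684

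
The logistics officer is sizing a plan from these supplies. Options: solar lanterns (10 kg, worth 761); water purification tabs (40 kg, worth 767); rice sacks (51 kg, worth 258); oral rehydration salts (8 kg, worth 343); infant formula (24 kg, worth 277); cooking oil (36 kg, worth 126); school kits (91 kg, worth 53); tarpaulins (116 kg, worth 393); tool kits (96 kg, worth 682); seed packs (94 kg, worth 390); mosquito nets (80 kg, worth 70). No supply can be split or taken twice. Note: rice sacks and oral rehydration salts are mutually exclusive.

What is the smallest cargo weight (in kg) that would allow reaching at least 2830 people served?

Need the lightest bundle worth ≥ 2830.
solar lanterns + water purification tabs + oral rehydration salts + infant formula + tool kits: 2830 people served at 178 kg.
Below 178 kg the best achievable stays under 2830.

178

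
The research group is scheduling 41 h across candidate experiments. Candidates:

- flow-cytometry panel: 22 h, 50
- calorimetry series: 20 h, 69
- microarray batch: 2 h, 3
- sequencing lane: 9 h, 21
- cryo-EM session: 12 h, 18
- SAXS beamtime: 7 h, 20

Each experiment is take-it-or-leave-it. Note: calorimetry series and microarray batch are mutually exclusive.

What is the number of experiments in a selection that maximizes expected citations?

3

Optimal total is 110.
One optimal bundle: calorimetry series + sequencing lane + SAXS beamtime (36 h).
All optima have 3 experiments.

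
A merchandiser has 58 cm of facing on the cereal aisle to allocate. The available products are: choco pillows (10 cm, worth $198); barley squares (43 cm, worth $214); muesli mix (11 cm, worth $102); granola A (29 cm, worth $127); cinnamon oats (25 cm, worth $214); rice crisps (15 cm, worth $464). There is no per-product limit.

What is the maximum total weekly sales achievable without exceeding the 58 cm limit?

The ratio ordering already packs tightly: choco pillows + 3×rice crisps, 55 cm, 1590.

1590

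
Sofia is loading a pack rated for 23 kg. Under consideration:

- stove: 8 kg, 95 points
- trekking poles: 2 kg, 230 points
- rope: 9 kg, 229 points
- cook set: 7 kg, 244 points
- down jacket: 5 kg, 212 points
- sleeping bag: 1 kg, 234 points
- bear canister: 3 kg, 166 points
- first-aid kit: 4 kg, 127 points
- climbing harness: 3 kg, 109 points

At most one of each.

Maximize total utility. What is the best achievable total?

Density check — sleeping bag 234.00, trekking poles 115.00, bear canister 55.33, down jacket 42.40 are the best per kg.
The ratio heuristic lands on trekking poles + cook set + down jacket + sleeping bag + bear canister + climbing harness (1195) but leaves 2 kg idle.
Replace climbing harness with first-aid kit: the trade gains 18 net, giving 1213 at 22 kg.
The closest alternative, trekking poles + cook set + down jacket + sleeping bag + bear canister + climbing harness, reaches only 1195.

1213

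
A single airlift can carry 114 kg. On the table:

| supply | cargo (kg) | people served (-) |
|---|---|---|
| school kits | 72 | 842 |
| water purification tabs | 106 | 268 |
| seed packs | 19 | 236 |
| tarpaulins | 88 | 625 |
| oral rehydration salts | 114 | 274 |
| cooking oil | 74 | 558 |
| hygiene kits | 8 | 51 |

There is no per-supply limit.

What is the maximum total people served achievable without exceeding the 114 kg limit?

Ranking by ratio (people served/kg): seed packs 12.42, school kits 11.69, cooking oil 7.54, tarpaulins 7.10.
The ratio ordering already packs tightly: 6×seed packs, 114 kg, 1416.

1416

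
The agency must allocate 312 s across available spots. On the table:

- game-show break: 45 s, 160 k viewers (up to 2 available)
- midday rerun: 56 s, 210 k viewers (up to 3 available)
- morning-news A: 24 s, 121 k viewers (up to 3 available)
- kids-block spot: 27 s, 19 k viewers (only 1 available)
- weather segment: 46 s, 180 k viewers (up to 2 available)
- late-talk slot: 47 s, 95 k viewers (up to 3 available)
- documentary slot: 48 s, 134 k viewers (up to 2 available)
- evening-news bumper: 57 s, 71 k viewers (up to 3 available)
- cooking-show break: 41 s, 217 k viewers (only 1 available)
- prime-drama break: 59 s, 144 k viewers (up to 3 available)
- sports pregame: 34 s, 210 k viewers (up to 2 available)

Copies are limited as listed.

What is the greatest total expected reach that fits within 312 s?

The ratio heuristic lands on 3×morning-news A + kids-block spot + 2×weather segment + cooking-show break + 2×sports pregame (1379) but leaves 12 s idle.
Dropping morning-news A and kids-block spot frees 51 s; slotting in midday rerun (56 s) lifts the total to 1449 at 305 s.
That's the maximum — no swap from here does better than 1449.

1449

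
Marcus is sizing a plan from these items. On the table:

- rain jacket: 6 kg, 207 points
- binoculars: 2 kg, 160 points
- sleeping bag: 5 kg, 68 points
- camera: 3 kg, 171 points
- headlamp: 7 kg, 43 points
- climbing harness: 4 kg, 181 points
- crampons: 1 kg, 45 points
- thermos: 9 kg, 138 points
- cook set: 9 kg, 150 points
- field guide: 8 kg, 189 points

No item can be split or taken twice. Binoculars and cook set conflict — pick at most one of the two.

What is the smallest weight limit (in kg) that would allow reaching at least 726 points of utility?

16

Need the lightest bundle worth ≥ 726.
rain jacket + binoculars + camera + climbing harness + crampons reaches 764 using 16 kg.
Below 16 kg the best achievable stays under 726.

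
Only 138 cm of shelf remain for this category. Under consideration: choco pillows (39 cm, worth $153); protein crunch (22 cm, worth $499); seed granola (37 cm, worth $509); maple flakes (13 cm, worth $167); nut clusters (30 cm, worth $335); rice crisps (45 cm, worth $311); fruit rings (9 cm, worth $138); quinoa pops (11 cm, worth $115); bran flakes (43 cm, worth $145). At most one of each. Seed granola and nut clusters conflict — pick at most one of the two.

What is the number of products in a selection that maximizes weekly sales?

6

Optimal total is 1739.
One optimal bundle: protein crunch + seed granola + maple flakes + rice crisps + fruit rings + quinoa pops (137 cm).
Any selection reaching 1739 contains exactly 6 products.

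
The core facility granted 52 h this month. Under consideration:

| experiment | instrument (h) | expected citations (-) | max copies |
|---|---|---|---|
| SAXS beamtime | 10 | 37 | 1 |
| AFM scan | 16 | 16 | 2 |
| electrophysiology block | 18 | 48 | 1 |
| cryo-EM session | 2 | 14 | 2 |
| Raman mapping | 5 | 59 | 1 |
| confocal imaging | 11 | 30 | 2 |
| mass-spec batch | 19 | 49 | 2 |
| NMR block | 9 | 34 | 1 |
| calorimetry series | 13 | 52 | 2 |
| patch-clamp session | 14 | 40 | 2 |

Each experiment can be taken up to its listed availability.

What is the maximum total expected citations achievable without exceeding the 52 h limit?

Greedy by ratio would take 2×cryo-EM session + Raman mapping + NMR block + 2×calorimetry series: 44 h used, total 225.
Replace cryo-EM session with SAXS beamtime: the trade gains 23 net, giving 248 at 52 h.
No other feasible combination exceeds 248.

248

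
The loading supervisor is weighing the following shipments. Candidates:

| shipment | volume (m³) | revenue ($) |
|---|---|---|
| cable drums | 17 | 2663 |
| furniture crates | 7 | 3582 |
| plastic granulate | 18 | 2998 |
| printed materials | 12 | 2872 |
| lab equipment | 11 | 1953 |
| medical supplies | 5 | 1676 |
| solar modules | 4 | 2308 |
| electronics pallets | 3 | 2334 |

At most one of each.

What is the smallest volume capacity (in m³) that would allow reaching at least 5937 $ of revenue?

Minimise m³ subject to total revenue ≥ 5937.
Taking medical supplies + solar modules + electronics pallets gives 6318 (≥ 5937) for 12 m³.
No combination under 12 m³ hits 5937.

12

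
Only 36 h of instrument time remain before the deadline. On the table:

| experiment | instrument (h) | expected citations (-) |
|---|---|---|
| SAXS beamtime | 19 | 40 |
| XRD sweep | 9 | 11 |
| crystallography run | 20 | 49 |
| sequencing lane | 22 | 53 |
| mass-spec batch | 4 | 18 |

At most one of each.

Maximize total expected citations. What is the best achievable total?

The ratio heuristic lands on XRD sweep + crystallography run + mass-spec batch (78) but leaves 3 h idle.
Replace crystallography run with sequencing lane: the trade gains 4 net, giving 82 at 35 h.
The spare 1 h is too small for any remaining experiment, and no exchange beats 82.

82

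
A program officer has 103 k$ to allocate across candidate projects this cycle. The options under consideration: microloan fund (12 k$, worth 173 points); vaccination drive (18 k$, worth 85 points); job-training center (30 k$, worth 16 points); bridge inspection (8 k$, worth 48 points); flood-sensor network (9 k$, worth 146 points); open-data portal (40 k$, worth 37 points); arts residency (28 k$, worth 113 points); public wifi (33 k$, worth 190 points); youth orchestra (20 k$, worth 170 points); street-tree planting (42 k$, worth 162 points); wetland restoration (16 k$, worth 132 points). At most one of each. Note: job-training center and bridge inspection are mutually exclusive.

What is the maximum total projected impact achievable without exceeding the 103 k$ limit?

859

The ratio ordering already packs tightly: microloan fund + bridge inspection + flood-sensor network + public wifi + youth orchestra + wetland restoration, 98 k$, 859.
Next best is microloan fund + vaccination drive + flood-sensor network + arts residency + youth orchestra + wetland restoration at 819 (103 k$) — short by 40.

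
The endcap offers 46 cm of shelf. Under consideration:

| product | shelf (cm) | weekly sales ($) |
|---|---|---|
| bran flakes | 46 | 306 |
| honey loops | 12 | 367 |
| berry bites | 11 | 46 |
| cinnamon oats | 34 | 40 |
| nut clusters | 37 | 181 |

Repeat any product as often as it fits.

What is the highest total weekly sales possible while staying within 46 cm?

1101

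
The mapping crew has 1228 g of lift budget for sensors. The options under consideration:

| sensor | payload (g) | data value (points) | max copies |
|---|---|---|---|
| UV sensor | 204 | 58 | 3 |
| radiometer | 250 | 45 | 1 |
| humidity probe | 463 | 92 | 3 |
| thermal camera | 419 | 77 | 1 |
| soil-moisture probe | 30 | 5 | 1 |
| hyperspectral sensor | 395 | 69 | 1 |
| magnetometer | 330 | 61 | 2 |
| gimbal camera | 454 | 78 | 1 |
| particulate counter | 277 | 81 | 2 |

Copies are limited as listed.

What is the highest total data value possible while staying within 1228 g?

341

Ranking by ratio (data value/g): particulate counter 0.29, UV sensor 0.28, humidity probe 0.20, magnetometer 0.18.
Taking 3×UV sensor + soil-moisture probe + 2×particulate counter: 1196 g used, 341 in data value.
That's the maximum — no swap from here does better than 341.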